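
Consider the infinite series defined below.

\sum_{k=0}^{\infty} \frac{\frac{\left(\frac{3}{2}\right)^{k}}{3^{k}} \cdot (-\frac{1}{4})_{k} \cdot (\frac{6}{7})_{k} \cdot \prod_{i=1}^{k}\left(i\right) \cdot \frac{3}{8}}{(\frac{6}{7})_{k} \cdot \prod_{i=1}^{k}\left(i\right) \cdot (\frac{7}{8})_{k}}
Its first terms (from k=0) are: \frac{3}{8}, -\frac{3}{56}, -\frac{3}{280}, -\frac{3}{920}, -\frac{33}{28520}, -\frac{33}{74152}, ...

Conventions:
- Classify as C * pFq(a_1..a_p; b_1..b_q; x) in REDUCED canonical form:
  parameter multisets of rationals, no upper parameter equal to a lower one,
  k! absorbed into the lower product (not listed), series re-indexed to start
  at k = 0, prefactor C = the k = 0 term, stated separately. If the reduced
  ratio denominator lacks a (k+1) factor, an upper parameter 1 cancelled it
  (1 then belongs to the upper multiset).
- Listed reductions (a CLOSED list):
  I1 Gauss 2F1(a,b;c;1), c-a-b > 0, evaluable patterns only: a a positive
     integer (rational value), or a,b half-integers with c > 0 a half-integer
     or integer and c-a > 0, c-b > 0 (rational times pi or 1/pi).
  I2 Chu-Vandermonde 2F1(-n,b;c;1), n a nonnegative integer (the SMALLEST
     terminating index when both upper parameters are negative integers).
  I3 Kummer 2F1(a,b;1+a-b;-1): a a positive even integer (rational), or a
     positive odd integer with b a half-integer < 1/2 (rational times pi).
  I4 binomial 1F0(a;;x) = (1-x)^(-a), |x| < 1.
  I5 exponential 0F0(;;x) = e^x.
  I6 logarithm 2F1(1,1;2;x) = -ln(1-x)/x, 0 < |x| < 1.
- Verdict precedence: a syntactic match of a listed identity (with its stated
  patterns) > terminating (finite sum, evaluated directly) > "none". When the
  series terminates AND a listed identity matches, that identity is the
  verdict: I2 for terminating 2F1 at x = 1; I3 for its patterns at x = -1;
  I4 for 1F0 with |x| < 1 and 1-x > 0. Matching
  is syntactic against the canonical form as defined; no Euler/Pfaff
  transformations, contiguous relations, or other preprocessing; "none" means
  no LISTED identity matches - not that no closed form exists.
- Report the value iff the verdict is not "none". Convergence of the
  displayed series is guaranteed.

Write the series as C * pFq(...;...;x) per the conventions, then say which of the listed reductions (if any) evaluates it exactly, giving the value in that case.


Prefactor \frac{3}{8}, argument \frac{1}{2}: 2F1 with upper {-\frac{1}{4}, 1} over lower {\frac{7}{8}}. Verdict: none (x = \frac{1}{2}): each listed identity misses the multisets {-\frac{1}{4}, 1} ; {\frac{7}{8}}.

Key observation: x = \frac{1}{2} and the running product (C = 3/8) telescopes to a rising factorial.
Adjacent-term ratio: r(k) = \frac{1}{2} * (k-\frac{1}{4}) (k+1) / [(k+\frac{7}{8}) (k+1)] - rational in k. x = \frac{1}{2}; t_0 = \frac{3}{8}; negate the roots.


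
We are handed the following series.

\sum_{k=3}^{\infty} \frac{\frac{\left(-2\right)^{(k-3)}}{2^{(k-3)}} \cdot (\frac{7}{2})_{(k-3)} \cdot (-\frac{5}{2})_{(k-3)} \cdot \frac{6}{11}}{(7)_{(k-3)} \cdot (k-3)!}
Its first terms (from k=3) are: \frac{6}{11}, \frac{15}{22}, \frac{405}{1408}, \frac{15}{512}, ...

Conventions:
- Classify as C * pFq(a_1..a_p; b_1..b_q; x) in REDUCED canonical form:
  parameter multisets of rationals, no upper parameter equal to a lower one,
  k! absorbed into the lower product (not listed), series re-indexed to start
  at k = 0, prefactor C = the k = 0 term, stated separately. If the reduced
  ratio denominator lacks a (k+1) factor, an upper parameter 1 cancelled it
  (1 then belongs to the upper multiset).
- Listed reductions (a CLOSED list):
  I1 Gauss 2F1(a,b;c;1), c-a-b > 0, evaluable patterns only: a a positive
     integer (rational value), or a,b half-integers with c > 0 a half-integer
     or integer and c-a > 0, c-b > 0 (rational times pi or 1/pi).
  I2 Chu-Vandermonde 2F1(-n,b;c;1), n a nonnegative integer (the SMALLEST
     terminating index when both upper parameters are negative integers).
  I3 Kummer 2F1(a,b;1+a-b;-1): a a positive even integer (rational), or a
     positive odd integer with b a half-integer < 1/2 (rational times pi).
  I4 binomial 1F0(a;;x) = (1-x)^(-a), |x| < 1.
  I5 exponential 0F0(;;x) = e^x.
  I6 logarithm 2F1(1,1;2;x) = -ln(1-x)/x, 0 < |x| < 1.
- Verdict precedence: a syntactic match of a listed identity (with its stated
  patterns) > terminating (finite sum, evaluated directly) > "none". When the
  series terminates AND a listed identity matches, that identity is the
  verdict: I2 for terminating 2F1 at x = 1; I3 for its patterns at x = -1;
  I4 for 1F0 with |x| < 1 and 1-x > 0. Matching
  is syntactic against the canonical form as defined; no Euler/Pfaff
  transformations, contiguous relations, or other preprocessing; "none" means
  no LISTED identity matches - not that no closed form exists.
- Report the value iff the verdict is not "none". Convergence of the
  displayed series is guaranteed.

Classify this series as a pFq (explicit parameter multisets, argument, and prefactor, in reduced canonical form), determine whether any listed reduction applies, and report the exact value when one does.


This is \frac{6}{11} * 2F1(-\frac{5}{2}, \frac{7}{2}; 7; -1) in reduced canonical form. Verdict: none. No listed pattern accepts 2F1(-\frac{5}{2}, \frac{7}{2}; 7; -1).

First insight: x = -1 and the two k-th powers (prefactor 6/11) combine into one argument.
Ratio: r(k) = -1 * (k-\frac{5}{2}) (k+\frac{7}{2}) / [(k+7) (k+1)] - rational; roots negated = parameters, x = -1, C = \frac{6}{11}.


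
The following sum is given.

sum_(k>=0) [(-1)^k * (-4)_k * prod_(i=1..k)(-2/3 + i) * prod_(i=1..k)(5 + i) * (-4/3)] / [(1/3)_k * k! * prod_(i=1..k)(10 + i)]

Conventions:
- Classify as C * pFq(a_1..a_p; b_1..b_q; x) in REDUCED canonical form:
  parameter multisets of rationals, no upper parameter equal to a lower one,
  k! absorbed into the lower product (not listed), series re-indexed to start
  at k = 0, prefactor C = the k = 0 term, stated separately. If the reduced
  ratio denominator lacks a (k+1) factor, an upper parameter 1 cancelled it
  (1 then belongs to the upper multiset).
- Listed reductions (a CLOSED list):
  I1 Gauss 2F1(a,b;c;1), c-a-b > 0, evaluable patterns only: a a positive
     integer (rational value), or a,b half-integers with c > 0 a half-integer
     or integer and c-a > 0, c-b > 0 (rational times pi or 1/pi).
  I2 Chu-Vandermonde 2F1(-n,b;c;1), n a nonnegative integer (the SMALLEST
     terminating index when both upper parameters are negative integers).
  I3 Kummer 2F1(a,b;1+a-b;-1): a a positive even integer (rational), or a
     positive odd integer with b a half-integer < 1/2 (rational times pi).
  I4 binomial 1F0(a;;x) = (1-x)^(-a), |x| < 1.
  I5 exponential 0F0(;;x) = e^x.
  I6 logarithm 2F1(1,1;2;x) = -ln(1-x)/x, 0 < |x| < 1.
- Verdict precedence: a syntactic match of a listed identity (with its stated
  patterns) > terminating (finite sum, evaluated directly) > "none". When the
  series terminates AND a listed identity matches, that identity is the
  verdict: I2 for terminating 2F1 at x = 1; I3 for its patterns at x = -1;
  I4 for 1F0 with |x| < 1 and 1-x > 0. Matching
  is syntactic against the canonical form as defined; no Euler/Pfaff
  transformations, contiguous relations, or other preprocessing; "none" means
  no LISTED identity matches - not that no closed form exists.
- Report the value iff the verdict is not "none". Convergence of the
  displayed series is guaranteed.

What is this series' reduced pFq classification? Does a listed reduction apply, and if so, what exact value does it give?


The series (x = -1) is 2F1: upper {-4, 6}, lower {11}, prefactor -4/3. Verdict: Kummer (I3) applies (x = -1; c = 11 equals 1+a-b for upper {-4, 6}: listed pattern). Hence: -8.

The tell: t_0 = -4/3 here, and the running product (prefactor -4/3) telescopes to a rising factorial.
Consecutive-term ratio: r(k) = (-1) * (k-4) (k+6) / [(k+11) (k+1)] ; factor over Q: parameters, x = (-1), and C = -4/3.


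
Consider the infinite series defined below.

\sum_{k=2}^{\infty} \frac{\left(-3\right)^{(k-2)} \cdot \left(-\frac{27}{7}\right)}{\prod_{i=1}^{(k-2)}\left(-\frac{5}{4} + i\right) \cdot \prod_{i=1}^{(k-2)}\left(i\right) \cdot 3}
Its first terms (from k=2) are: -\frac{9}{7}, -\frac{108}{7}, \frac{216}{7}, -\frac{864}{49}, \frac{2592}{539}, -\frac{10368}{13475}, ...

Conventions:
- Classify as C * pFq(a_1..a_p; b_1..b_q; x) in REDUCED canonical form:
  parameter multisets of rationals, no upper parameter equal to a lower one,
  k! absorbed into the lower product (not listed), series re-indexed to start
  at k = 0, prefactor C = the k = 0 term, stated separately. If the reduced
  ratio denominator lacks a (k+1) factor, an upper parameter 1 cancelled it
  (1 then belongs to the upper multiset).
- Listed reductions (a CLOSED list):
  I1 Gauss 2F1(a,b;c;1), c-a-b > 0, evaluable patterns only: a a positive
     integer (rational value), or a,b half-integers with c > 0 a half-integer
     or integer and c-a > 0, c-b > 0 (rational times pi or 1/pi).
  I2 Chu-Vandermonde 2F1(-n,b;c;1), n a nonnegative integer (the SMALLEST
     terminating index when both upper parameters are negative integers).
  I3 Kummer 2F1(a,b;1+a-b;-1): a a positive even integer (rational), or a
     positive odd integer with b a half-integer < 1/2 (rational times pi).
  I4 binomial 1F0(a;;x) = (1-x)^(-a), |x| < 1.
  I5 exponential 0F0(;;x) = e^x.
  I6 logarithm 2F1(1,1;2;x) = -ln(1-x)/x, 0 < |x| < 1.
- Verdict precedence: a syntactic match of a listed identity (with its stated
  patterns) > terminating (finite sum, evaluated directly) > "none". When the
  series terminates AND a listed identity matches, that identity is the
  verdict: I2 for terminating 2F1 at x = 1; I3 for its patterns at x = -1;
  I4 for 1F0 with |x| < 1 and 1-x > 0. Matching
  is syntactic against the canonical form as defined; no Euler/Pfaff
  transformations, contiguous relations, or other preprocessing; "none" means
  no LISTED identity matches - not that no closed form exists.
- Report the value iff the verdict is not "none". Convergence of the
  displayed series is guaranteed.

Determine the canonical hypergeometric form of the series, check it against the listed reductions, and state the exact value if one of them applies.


Reduced: x = -3, 0F1, upper = {-}, lower = {-\frac{1}{4}}, C = -\frac{9}{7}. Verdict: none here - no I1-I6 shape fits x = -3 with lower {-\frac{1}{4}}.

First insight: x = -3 and the constant factors (C = -9/7) combine into one prefactor.
Term ratio: r(k) = -3 * 1 / [(k-\frac{1}{4}) (k+1)] ; factor over Q: parameters, x = -3, and C = -\frac{9}{7}.


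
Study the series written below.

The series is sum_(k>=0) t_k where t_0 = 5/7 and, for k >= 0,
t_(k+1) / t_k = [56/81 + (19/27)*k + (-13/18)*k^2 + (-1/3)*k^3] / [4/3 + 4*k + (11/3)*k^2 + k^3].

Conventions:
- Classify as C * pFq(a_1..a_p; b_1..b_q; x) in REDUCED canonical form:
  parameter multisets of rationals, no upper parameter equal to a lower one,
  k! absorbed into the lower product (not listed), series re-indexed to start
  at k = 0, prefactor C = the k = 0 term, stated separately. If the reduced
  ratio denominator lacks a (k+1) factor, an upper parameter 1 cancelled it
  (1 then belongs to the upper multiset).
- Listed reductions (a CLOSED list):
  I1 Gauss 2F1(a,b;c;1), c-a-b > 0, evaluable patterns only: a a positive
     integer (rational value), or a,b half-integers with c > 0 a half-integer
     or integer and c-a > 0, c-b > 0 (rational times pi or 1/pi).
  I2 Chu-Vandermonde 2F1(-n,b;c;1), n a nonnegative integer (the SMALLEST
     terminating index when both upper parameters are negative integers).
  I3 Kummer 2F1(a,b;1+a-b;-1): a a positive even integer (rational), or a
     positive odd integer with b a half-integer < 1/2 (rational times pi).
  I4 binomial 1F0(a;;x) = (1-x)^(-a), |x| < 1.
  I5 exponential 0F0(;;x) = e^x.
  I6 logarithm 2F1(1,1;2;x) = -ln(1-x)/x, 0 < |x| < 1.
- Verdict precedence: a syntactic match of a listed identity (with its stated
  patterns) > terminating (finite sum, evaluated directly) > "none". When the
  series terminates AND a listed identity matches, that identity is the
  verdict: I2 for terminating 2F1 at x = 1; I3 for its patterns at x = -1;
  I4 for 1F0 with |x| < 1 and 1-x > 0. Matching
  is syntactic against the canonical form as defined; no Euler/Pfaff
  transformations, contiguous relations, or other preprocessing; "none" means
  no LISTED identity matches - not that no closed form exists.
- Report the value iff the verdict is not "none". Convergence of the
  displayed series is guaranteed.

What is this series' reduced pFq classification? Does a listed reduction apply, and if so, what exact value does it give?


x = -1/3 here; the reduced form reads 2F1, upper {-7/6, 8/3}, lower {2}, C = 5/7. Verdict: none. A 2F1 with upper {-7/6, 8/3} fits none of I1-I6 at x = -1/3; the sum runs forever.

Key step: from the first term 5/7: roots of the ratio polynomials (C = 5/7) are the negated parameters.
Step ratio: r(k) = (-1/3) * (k-7/6) (k+8/3) / [(k+2) (k+1)] - rational in k. x = (-1/3); t_0 = 5/7; negate the roots.


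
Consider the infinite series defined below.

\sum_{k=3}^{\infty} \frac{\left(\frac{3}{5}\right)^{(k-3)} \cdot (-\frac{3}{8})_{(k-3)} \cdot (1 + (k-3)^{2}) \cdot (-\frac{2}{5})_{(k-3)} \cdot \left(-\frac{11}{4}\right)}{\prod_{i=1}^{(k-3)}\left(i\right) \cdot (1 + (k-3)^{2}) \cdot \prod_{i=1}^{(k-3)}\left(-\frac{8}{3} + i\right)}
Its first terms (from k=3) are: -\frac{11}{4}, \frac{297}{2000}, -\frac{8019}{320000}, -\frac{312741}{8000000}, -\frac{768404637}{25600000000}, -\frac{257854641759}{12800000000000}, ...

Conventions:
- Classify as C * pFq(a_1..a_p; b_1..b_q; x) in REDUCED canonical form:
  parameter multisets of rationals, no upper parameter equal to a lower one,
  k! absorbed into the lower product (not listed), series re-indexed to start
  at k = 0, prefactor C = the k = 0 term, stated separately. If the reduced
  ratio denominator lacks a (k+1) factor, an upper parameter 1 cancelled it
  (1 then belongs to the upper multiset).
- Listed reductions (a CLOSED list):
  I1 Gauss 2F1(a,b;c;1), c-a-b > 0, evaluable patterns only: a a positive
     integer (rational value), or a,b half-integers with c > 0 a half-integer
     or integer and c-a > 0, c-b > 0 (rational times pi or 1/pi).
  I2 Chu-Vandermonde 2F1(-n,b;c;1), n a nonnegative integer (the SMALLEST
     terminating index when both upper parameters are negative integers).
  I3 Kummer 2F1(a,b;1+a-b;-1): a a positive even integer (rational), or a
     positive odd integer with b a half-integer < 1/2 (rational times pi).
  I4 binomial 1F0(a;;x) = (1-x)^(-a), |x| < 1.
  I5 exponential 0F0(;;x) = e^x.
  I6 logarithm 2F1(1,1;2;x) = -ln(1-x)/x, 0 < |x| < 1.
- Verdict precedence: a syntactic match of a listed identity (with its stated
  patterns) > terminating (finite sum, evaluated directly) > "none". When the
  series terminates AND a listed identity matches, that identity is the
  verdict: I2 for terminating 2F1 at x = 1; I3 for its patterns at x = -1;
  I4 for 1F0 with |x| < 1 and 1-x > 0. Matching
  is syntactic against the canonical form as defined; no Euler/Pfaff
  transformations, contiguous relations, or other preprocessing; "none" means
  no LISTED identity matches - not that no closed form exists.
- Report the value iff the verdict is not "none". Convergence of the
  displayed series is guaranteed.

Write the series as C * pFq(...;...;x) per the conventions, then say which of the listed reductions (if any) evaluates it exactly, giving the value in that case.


Canonical form: C = -\frac{11}{4} times 2F1 with upper {-\frac{2}{5}, -\frac{3}{8}}, lower {-\frac{5}{3}}, x = \frac{3}{5}. Verdict: no listed reduction: x = \frac{3}{5} and upper {-\frac{2}{5}, -\frac{3}{8}} fail every I1-I6 pattern.

First insight: x = \frac{3}{5} and striking the common factor k^2 + 1 reduces the term (C = -11/4, x = 3/5).
Adjacent-term ratio: r(k) = \frac{3}{5} * (k-\frac{2}{5}) (k-\frac{3}{8}) / [(k-\frac{5}{3}) (k+1)] - rational in k, leading ratio \frac{3}{5}; with t_0 = -\frac{11}{4}, classification follows.


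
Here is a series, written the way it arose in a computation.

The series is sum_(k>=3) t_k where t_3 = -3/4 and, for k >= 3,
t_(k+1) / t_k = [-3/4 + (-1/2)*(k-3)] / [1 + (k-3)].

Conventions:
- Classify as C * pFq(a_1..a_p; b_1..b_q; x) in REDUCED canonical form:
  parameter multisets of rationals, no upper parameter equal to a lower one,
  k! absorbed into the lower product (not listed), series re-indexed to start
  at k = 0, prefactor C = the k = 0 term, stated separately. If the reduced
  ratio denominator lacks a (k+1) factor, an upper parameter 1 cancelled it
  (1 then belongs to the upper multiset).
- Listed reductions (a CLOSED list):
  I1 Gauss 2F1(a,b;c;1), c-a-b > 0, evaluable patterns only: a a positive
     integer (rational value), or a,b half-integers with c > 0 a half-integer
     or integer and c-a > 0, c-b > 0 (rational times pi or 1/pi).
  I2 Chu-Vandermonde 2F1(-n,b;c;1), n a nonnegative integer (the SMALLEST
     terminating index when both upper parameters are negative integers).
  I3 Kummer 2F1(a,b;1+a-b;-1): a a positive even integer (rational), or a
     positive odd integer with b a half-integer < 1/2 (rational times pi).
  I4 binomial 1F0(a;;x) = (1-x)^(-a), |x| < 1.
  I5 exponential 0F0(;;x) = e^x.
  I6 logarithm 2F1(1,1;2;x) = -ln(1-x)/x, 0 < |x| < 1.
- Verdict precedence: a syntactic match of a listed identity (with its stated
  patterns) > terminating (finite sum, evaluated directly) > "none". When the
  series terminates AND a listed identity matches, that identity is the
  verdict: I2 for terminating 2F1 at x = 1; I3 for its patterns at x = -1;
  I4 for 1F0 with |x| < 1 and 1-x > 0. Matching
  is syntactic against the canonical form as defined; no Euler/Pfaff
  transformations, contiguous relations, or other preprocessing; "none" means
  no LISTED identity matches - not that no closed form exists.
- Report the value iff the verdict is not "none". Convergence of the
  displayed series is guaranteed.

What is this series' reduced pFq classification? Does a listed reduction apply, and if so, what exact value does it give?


Reduced: x = -1/2, 1F0, upper = {3/2}, lower = {-}, C = -3/4. Verdict: the binomial series (I4) applies (the 1F0 binomial series: exponent -3/2, x = -1/2). Its exact value is (-3/4) * (3/2)^(-3/2).

Structural cue: from the first term -3/4: factor the ratio over Q (C = -3/4, x = -1/2): negated roots = parameters.
Step ratio: r(k) = (-1/2) * (k+3/2) / [(k+1)] - rational; roots negated = parameters, x = (-1/2), C = -3/4.


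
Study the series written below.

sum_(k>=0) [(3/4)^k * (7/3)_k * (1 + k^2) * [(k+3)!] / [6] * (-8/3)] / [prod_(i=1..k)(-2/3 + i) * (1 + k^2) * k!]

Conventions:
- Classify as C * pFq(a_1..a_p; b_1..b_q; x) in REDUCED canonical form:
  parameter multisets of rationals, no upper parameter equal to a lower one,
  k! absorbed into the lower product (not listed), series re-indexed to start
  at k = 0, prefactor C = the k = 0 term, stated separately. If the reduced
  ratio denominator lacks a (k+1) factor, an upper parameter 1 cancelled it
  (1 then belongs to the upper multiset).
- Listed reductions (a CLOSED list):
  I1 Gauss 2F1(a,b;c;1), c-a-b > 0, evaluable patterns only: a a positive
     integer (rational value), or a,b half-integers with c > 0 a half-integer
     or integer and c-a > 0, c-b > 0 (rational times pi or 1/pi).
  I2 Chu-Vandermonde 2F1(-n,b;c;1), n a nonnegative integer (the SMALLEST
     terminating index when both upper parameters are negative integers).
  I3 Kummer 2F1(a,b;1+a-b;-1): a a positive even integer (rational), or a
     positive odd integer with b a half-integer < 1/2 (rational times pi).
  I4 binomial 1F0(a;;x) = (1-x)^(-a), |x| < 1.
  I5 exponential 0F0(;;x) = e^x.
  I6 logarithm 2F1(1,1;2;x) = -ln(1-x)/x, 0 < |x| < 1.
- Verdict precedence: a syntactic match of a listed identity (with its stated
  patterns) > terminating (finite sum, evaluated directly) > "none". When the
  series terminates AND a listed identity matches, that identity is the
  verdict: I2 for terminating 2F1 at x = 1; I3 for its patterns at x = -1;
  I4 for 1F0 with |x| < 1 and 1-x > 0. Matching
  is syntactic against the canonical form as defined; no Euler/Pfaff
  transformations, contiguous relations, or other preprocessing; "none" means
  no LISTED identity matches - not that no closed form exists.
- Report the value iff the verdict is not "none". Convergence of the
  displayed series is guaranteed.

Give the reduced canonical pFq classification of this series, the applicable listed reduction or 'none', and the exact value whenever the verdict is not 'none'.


x = 3/4 here; the reduced form reads 2F1, upper {7/3, 4}, lower {1/3}, C = -8/3. Verdict: no listed reduction: x = 3/4 and upper {7/3, 4} fail every I1-I6 pattern.

Key step: t_0 = -8/3 here, and the lower running product (C = -8/3) is a rising factorial.
Term ratio: r(k) = (3/4) * (k+7/3) (k+4) / [(k+1/3) (k+1)] - rational in k. x = (3/4); t_0 = -8/3; negate the roots.


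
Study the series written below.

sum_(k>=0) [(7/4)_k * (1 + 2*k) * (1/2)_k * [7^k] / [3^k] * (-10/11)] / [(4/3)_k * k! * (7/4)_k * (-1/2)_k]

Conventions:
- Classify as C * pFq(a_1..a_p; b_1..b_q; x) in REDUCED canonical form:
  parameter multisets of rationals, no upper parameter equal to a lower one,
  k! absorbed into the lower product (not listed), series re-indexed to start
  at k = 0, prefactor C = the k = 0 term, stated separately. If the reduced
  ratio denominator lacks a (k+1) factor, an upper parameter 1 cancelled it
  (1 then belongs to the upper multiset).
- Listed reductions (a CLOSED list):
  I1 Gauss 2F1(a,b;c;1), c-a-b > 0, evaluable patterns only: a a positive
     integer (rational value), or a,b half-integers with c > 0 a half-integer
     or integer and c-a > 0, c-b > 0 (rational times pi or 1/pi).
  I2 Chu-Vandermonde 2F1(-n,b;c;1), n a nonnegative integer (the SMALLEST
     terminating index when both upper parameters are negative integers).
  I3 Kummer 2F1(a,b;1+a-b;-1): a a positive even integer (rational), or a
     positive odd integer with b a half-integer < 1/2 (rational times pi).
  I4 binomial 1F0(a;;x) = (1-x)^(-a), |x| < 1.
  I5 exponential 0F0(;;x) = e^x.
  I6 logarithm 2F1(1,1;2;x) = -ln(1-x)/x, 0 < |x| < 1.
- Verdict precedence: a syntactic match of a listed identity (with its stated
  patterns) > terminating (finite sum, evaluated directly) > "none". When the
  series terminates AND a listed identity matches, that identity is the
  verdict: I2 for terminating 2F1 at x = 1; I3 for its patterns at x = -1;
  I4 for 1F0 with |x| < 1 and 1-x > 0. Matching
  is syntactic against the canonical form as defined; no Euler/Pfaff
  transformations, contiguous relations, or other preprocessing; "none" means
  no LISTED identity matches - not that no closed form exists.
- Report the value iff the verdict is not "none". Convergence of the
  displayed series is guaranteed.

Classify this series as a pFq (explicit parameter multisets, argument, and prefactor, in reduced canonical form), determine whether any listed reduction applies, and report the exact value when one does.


Canonical form: C = -10/11 times 1F2 with upper {3/2}, lower {-1/2, 4/3}, x = 7/3. Verdict: no listed reduction: x = 7/3 and upper {3/2} fail every I1-I6 pattern.

Structural cue: with t_0 = -10/11, the (2k+1) factor (C = -10/11, x = 7/3) shifts (1/2)_k to (3/2)_k.
Ratio: r(k) = (7/3) * (k+3/2) / [(k-1/2) (k+4/3) (k+1)] - rational; roots negated = parameters, x = (7/3), C = -10/11.


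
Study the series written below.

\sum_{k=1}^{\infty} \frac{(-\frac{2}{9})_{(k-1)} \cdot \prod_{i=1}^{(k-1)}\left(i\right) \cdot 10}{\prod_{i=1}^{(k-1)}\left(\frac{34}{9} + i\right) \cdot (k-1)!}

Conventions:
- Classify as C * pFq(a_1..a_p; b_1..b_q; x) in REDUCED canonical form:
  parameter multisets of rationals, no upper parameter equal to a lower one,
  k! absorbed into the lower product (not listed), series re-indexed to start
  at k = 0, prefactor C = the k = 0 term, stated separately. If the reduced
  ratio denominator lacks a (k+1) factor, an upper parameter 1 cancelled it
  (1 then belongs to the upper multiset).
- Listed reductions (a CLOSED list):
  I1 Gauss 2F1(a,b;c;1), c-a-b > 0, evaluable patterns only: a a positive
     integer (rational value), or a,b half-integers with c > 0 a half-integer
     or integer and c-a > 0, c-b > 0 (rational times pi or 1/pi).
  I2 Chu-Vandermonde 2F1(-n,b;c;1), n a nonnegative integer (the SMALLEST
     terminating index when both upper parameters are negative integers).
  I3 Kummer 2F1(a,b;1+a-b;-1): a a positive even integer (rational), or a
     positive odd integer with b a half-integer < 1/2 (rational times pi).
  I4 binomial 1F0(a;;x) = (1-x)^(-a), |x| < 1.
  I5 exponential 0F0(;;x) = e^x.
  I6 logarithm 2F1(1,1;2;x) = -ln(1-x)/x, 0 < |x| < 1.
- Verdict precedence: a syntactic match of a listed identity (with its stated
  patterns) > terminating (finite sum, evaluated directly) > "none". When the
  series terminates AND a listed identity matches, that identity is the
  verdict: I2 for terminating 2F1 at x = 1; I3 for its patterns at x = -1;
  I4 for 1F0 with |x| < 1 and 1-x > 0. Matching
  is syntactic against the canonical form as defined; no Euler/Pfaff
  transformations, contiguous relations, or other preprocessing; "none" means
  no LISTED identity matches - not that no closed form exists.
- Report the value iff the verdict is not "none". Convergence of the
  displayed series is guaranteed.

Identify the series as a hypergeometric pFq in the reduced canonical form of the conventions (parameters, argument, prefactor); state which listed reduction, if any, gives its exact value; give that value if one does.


Classification (C = 10): 2F1 with upper {-\frac{2}{9}, 1}, lower {\frac{43}{9}}, argument x = 1. Verdict (x = 1): Gauss's theorem (I1) applies (x = 1: the Gamma ratio telescopes since c-a-b = 4 > 0 and a = 1 in Z>0). Exact value: \frac{85}{9}.

The tell: t_0 = 10 here, and the running product (C = 10, x = 1) telescopes to a rising factorial.
Step ratio: r(k) = 1 * (k-\frac{2}{9}) (k+1) / [(k+\frac{43}{9}) (k+1)] - poly over poly, x = 1 from leading terms; C = 10 at k = 0.


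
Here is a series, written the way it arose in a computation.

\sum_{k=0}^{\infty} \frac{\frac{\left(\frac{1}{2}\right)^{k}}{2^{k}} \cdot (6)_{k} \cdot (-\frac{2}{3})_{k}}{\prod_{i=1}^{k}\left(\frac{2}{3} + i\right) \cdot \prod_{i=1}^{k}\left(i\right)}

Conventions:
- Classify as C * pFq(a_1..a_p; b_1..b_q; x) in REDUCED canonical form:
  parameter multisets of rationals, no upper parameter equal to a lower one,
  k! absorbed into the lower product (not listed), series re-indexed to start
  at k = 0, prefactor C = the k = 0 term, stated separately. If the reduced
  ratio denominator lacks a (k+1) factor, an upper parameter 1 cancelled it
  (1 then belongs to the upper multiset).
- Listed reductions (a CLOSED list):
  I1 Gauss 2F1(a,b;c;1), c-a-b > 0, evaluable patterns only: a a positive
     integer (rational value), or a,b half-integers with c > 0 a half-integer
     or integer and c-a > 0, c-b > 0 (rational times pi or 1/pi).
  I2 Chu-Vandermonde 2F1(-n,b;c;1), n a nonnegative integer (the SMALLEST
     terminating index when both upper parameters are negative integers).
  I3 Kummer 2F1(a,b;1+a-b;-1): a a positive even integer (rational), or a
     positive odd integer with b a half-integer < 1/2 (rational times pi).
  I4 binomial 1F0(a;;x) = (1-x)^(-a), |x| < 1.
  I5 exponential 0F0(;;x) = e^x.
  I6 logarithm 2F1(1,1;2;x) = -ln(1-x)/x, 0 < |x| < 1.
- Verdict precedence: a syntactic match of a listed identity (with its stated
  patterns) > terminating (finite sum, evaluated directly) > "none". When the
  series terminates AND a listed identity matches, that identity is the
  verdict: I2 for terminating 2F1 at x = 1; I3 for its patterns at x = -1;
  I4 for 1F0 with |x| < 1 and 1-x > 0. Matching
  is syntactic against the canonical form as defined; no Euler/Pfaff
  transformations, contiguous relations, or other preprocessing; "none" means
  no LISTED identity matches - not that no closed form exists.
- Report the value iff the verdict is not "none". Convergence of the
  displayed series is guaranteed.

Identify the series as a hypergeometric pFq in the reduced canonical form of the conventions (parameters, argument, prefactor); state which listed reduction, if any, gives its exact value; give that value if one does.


This is 1 * 2F1(-\frac{2}{3}, 6; \frac{5}{3}; \frac{1}{4}) in reduced canonical form. Verdict: none. Every listed pattern misses the 2F1 form at \frac{1}{4}, upper {-\frac{2}{3}, 6}.

Structural cue: x = \frac{1}{4} and the lower running product (prefactor 1) is a rising factorial.
Ratio: r(k) = \frac{1}{4} * (k-\frac{2}{3}) (k+6) / [(k+\frac{5}{3}) (k+1)] ; factor over Q: parameters, x = \frac{1}{4}, and C = 1.


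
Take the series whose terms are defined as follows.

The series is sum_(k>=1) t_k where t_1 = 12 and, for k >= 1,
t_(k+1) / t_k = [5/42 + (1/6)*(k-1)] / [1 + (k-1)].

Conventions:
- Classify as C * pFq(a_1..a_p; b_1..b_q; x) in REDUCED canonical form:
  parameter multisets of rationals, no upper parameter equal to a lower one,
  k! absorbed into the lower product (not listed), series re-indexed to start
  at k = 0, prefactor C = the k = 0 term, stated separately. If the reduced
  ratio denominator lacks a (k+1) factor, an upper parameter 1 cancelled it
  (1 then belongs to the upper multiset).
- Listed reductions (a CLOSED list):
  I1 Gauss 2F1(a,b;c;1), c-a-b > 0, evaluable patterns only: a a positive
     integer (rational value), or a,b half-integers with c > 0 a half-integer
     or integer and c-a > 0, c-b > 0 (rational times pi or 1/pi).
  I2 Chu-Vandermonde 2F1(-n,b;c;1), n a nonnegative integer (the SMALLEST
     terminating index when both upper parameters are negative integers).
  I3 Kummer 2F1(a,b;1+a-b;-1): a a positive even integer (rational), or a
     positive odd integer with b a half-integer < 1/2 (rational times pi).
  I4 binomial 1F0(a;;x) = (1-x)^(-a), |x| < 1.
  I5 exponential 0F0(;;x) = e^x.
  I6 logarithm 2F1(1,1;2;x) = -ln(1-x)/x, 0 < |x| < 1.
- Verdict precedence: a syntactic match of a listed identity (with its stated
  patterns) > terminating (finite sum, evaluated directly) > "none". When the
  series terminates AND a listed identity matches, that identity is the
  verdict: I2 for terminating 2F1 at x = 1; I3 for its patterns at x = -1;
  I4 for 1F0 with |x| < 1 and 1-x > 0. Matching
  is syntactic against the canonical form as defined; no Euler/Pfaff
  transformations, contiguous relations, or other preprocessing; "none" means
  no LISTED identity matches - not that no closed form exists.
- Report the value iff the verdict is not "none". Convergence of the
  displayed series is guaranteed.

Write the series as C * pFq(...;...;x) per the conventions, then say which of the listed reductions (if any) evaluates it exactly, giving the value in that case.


Structural cue: from the first term 12: roots of the ratio polynomials (C = 12) are the negated parameters.
Step ratio: r(k) = (1/6) * (k+5/7) / [(k+1)] - rational in k. x = (1/6); t_0 = 12; negate the roots.

This is 12 * 1F0(5/7; -; 1/6) in reduced canonical form. Verdict: this is binomial (I4) (the 1F0 binomial series: exponent -5/7, x = 1/6). Exact value: 12 * (5/6)^(-5/7).


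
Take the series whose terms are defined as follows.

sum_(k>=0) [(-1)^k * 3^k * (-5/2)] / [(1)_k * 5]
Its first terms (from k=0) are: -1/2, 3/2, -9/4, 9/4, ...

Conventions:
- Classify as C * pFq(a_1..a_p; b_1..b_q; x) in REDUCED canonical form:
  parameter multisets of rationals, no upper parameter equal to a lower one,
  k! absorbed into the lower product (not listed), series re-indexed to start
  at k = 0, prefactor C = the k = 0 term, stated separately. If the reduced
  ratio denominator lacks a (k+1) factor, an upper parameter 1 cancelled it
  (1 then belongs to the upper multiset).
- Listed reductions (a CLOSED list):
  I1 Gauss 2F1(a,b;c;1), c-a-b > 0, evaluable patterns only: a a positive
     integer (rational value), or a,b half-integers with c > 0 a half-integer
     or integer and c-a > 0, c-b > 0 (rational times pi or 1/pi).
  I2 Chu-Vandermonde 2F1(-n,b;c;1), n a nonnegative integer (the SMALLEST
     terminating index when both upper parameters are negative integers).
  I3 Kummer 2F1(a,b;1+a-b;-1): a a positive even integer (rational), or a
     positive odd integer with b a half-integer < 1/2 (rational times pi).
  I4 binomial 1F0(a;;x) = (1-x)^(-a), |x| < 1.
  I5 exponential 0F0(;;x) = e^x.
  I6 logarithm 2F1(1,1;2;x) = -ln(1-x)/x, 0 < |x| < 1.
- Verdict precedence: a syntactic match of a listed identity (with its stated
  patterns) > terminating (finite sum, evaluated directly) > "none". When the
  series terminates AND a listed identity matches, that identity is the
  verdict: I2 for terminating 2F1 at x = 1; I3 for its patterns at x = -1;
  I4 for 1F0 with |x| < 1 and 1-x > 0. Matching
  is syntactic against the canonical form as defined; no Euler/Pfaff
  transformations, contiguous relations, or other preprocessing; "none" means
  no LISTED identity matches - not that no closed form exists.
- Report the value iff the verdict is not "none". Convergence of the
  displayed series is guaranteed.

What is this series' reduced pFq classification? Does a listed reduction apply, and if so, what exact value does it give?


With C = -1/2: the canonical form is 0F0(-; -; -3). Verdict: this is exponential (I5) (the 0F0 exponential series at x = -3). Hence: (-1/2) * e^(-3).

The tell: from the first term -1/2: (1)_k (C = -1/2, x = -3) is k! itself.
Step ratio: r(k) = (-3) * 1 / [(k+1)] - rational in k. x = (-3); t_0 = -1/2; negate the roots.


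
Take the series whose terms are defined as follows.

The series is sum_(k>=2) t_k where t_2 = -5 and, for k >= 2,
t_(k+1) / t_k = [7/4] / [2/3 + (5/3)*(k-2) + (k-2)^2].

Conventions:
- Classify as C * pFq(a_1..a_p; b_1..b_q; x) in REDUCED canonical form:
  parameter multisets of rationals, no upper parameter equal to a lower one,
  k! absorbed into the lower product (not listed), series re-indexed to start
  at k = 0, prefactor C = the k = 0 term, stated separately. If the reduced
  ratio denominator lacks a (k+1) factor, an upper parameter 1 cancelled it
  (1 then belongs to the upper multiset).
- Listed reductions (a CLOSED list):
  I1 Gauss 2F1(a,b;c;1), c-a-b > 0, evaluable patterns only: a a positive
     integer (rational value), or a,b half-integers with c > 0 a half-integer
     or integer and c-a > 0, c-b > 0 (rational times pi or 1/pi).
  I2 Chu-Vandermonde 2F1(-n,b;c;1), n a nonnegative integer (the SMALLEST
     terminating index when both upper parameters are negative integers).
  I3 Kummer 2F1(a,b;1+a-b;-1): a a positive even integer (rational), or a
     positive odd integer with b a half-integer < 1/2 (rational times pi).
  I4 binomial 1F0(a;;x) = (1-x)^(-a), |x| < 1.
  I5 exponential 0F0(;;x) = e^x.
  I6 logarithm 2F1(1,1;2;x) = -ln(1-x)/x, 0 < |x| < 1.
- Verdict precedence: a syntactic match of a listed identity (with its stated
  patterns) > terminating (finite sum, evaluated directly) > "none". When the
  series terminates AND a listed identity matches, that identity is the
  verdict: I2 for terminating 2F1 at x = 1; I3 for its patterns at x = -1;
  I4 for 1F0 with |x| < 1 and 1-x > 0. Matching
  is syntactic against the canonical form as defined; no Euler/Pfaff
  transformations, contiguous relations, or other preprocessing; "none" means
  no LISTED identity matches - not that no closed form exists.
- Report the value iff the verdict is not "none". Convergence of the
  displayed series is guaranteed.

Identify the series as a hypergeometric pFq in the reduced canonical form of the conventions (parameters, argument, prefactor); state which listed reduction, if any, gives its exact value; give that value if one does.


Classification (C = -5): 0F1 with upper {-}, lower {2/3}, argument x = 7/4. Verdict: none. Every listed pattern misses the 0F1 form at 7/4, upper {-}.

Key observation: x = (7/4) and roots of the ratio polynomials (C = -5) are the negated parameters.
Ratio: r(k) = (7/4) * 1 / [(k+2/3) (k+1)] ; factor over Q: parameters, x = (7/4), and C = -5.


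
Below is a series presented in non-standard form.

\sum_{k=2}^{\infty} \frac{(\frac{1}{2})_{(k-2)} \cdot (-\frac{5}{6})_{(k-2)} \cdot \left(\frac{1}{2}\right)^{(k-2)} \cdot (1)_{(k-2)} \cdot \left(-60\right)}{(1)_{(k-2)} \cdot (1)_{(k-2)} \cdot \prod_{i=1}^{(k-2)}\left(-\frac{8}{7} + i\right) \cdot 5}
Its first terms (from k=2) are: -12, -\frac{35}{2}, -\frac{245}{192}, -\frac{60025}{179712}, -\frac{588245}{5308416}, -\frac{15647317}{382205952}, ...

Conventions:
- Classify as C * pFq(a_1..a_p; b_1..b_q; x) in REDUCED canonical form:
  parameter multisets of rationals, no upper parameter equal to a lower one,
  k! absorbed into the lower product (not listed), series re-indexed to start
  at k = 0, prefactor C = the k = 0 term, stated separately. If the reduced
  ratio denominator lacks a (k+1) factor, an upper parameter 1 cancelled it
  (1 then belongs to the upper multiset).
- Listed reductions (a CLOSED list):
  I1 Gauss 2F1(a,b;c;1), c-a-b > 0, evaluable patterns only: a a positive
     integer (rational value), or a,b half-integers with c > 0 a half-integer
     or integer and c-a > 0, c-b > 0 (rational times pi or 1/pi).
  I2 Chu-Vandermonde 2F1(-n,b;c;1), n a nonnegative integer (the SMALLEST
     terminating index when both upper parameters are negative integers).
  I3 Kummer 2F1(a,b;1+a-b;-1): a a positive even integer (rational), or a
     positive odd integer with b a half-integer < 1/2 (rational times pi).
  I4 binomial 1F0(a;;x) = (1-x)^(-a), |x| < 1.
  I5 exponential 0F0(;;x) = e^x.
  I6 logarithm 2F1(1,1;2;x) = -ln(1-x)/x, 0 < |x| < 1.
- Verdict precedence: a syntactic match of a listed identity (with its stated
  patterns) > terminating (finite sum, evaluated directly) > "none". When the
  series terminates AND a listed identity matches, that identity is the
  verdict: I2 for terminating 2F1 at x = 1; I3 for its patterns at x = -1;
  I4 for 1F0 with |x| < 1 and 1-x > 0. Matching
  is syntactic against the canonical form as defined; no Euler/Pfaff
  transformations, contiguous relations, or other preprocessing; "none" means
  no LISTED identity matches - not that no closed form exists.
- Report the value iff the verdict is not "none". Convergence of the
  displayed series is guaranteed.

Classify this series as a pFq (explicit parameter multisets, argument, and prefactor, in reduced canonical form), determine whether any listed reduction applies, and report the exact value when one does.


The series (x = \frac{1}{2}) is 2F1: upper {-\frac{5}{6}, \frac{1}{2}}, lower {-\frac{1}{7}}, prefactor -12. Verdict: none - at argument \frac{1}{2} the multisets {-\frac{5}{6}, \frac{1}{2}} ; {-\frac{1}{7}} match no listed identity.

The tell: with t_0 = -12, the parameter 1 appears in both the upper and lower lists and cancels.
Term ratio: r(k) = \frac{1}{2} * (k-\frac{5}{6}) (k+\frac{1}{2}) / [(k-\frac{1}{7}) (k+1)] - rational in k. x = \frac{1}{2}; t_0 = -12; negate the roots.


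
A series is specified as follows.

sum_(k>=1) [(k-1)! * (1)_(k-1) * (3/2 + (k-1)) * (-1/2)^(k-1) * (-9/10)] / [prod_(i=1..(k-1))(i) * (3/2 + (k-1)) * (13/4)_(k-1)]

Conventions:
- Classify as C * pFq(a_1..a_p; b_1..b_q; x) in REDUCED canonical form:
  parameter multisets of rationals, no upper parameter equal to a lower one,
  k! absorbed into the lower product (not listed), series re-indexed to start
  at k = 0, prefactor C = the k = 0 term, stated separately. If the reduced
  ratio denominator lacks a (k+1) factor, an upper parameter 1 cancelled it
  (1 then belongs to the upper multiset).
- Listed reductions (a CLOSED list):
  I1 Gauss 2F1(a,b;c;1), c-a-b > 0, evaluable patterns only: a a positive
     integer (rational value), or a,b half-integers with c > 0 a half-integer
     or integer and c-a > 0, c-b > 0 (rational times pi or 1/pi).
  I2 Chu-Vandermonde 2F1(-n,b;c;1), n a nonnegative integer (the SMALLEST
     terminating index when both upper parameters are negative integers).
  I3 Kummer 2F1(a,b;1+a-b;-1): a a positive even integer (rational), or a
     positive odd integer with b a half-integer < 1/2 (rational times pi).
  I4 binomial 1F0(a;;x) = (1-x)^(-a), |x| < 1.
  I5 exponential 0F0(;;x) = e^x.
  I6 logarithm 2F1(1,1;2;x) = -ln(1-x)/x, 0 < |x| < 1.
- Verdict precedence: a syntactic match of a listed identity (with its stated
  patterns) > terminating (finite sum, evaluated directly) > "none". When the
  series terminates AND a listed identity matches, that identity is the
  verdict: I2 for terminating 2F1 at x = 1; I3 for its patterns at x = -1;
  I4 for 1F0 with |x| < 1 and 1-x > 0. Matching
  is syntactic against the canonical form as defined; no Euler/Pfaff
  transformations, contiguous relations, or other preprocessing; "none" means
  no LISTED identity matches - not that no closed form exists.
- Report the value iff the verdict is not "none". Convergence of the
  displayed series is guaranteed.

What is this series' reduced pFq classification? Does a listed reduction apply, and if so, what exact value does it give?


Key observation: t_0 being -9/10, the factorial ratio (prefactor -9/10) (k+a-1)!/(a-1)! is a rising factorial (a)_k.
Term ratio: r(k) = (-1/2) * (k+1) (k+1) / [(k+13/4) (k+1)] - rational in k, leading ratio (-1/2); with t_0 = -9/10, classification follows.

Classification (C = -9/10): 2F1 with upper {1, 1}, lower {13/4}, argument x = -1/2. Verdict: none. Every listed pattern misses the 2F1 form at -1/2, upper {1, 1}.
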